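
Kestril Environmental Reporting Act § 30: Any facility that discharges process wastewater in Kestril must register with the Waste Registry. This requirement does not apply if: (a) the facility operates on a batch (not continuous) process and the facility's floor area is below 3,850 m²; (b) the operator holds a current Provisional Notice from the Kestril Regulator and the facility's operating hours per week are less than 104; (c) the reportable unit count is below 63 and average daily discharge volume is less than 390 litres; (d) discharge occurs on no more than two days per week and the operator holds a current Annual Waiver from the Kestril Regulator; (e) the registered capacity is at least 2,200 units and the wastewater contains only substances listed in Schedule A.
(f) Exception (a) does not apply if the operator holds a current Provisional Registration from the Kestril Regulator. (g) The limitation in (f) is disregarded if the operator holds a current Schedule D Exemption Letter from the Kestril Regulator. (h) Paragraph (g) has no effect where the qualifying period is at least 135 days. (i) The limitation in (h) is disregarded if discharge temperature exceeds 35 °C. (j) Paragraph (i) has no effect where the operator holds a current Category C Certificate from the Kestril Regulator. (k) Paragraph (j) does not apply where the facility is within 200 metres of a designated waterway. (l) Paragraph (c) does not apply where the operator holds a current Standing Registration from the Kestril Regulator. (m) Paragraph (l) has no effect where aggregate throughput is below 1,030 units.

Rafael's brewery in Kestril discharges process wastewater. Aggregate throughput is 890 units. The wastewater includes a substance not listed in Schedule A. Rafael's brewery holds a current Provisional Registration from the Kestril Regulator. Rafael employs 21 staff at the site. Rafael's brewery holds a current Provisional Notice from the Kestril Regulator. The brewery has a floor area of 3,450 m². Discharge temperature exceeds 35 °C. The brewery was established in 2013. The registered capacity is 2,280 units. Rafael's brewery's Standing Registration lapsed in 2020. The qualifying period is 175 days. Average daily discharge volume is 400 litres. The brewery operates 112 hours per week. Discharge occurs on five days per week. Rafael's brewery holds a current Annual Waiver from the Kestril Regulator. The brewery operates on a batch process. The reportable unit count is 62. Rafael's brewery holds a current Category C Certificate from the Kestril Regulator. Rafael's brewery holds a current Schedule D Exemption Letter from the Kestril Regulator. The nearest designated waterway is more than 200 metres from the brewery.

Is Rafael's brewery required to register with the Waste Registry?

Yes — Rafael's brewery must register with the Waste Registry.

All of (a)'s requirements are met (the facility operates on a batch process; the facility's floor area is 3,450 m², below the 3,850 m² limit). However, paragraphs (f)–(k) must be considered: (f) is triggered — a current Provisional Registration is held. (g) is engaged (a current Schedule D Exemption Letter is held), but is displaced by (h): (h) operates against (g): the qualifying period is 175 days, meeting the 135 days threshold. (i) is triggered (discharge temperature exceeds 35 °C), but is itself disapplied by (j): (j) operates against (i): a current Category C Certificate is held. (k), which would lift (j), is inapplicable — the brewery is more than 200 m from any designated waterway. Exception (a) does not apply.
Exception (b) requires that the facility's operating hours per week are less than 104; but the facility's operating hours per week are 112, not less than 104, so (b) is unavailable.
Exception (c) requires that average daily discharge volume is less than 390 litres; but average daily discharge volume is 400 litres, not less than 390 litres, so (c) is unavailable.
Exception (d) does not apply: discharge occurs on five days per week.
Exception (e) fails — the wastewater includes a non-Schedule-A substance.
No exception applies. The general rule governs.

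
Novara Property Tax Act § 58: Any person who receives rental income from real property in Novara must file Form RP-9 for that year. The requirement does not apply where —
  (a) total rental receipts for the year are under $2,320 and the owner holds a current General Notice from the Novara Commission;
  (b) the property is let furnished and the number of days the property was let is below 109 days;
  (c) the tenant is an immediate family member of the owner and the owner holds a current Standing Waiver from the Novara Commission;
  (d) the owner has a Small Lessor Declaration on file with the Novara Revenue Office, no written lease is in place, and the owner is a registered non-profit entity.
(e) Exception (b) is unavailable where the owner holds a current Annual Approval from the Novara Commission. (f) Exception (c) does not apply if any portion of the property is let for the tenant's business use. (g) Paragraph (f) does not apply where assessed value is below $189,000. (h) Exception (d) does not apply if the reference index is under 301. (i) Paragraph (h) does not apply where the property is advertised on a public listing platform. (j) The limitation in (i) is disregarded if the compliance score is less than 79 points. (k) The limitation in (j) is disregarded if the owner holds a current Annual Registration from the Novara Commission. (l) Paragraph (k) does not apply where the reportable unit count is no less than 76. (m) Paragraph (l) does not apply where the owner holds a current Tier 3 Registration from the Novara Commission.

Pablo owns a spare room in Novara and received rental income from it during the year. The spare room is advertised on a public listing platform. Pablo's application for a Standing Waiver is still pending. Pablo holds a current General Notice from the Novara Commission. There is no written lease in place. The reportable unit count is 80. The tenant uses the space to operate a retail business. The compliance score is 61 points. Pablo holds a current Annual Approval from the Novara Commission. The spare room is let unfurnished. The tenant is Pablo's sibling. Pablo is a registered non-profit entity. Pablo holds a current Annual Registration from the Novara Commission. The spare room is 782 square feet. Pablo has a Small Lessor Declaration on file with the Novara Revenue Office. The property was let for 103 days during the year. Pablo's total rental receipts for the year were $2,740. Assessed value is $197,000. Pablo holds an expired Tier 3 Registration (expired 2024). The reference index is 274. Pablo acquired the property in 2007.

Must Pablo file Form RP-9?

Yes — Pablo must file Form RP-9.

Exception (a) fails — total rental receipts for the year are $2,740, not under $2,320.
Exception (b) fails — the property is let unfurnished.
Exception (c) does not apply: there is no Standing Waiver in force.
Exception (d): a Small Lessor Declaration is on file; there is no written lease; Pablo is a registered non-profit — every condition holds. But applying paragraphs (h)–(m): (h) is triggered — the reference index is 274, under the 301 limit. (i) would limit (h) — the property is publicly advertised — but (j) sets (i) aside: (j) operates against (i): the compliance score is 61 points, less than the 79 points limit. (k) would limit (j) — a current Annual Registration is held — but (l) sets (k) aside: (l) operates against (k): the reportable unit count is 80, meeting the 76 threshold. (m), which would lift (l), is not triggered — the Tier 3 Registration is not current. (d) is therefore removed.
No exception displaces § 58.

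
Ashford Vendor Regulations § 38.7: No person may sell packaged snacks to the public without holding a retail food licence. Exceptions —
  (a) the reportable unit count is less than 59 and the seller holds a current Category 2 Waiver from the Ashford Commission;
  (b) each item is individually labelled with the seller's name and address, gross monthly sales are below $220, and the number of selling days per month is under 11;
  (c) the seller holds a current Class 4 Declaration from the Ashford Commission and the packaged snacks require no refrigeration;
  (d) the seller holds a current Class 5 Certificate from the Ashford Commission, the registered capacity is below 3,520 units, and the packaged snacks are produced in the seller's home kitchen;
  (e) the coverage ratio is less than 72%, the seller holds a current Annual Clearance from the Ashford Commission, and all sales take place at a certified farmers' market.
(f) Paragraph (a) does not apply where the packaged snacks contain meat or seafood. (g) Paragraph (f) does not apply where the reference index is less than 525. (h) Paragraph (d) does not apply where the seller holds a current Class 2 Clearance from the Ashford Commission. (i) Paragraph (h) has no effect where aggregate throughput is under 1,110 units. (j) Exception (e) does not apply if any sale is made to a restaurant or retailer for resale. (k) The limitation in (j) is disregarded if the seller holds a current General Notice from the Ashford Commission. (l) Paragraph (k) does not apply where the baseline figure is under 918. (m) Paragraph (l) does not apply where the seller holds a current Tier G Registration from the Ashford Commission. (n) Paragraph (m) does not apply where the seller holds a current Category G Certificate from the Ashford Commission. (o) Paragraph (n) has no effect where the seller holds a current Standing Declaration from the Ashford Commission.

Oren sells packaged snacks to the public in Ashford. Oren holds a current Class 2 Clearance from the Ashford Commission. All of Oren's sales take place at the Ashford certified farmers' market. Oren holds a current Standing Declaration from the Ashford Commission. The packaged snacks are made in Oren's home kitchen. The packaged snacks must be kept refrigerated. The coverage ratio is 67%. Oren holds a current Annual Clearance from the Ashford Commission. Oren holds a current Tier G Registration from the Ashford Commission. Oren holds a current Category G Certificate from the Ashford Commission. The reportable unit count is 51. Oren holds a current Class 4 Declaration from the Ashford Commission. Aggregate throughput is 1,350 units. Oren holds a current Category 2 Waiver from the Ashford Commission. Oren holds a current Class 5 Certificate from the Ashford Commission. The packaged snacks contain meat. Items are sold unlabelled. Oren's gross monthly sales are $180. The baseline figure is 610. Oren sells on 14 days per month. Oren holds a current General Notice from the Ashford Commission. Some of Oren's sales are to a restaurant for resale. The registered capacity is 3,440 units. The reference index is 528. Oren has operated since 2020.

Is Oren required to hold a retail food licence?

No — exception (e) applies; Oren is not required to hold a retail food licence.

Exception (a) is satisfied on its face — the reportable unit count is 51, less than the 59 limit; a current Category 2 Waiver is held. Turning to paragraphs (f)–(g): (f) operates against (a): the packaged snacks contain meat. (g), which would lift (f), is inapplicable — the reference index is 528, not less than 525. (a) is therefore removed.
Exception (b) does not apply: items are sold unlabelled.
Exception (c) requires that the packaged snacks require no refrigeration; but the packaged snacks require refrigeration, so (c) is unavailable.
Exception (d) is satisfied on its face — a current Class 5 Certificate is held; the registered capacity is 3,440 units, below the 3,520 units limit; the packaged snacks are home-kitchen produced. Turning to paragraphs (h)–(i): (h) applies — a current Class 2 Clearance is held. (i), which would lift (h), is not triggered — aggregate throughput is 1,350 units, not under 1,110 units. So (d) is unavailable.
All of (e)'s requirements are met (the coverage ratio is 67%, less than the 72% limit; a current Annual Clearance is held; all sales are at a certified farmers' market). Under paragraphs (j)–(o): (j) applies (some sales are to a restaurant for resale), but is displaced by (k): (k) applies — a current General Notice is held. (l) is engaged (the baseline figure is 610, under the 918 limit), but yields to (m): (m) operates against (l): a current Tier G Registration is held. (n) would limit (m) — a current Category G Certificate is held — but (o) sets (n) aside: (o) operates against (n): a current Standing Declaration is held. Exception (e) stands.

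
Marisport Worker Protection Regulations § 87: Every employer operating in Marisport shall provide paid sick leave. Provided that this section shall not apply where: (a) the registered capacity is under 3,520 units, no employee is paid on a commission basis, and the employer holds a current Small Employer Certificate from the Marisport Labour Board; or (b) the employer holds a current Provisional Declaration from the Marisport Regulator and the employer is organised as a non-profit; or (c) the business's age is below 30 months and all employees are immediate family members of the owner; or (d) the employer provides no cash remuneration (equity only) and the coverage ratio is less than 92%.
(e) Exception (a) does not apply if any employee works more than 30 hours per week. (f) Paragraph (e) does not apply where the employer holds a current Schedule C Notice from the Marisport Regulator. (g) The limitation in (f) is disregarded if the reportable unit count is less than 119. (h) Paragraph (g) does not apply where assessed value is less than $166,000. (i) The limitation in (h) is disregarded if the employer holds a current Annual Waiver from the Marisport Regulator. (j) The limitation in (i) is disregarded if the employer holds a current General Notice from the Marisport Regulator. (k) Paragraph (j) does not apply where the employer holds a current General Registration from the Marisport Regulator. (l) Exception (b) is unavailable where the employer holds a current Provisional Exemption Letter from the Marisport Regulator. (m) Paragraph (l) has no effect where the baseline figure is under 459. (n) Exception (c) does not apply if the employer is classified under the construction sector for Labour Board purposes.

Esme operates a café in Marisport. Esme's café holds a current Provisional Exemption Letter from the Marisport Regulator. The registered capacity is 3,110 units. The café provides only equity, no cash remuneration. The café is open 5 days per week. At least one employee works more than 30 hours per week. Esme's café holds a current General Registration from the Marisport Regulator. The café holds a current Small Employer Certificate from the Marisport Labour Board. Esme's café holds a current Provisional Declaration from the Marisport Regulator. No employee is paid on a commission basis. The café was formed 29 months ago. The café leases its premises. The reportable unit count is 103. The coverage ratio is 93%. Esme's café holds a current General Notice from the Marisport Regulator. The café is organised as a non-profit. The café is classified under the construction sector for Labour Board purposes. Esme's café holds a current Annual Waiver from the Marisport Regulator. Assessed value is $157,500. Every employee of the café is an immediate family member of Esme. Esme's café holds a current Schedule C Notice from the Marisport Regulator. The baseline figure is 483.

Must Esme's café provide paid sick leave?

Exception (a)'s conditions are all satisfied: the registered capacity is 3,110 units, under the 3,520 units limit; no employee is paid on commission; a current Small Employer Certificate is held. But applying paragraphs (e)–(k): (e) operates against (a): at least one employee exceeds 30 hours/week. (f) applies (a current Schedule C Notice is held), but is itself disapplied by (g): (g) operates — the reportable unit count is 103, less than the 119 limit. (h) is triggered (assessed value is $157,500, less than the $166,000 limit), but yields to (i): (i) is engaged — a current Annual Waiver is held. (j) applies (a current General Notice is held), but is displaced by (k): (k) is triggered — a current General Registration is held. (a) is therefore removed.
All of (b)'s requirements are met (a current Provisional Declaration is held; the employer is a non-profit). But: (l) operates against (b): a current Provisional Exemption Letter is held. (m), which would lift (l), is inapplicable — the baseline figure is 483, not under 459. So (b) is unavailable.
All of (c)'s requirements are met (the business's age is 29 months, below the 30 months limit; every employee is an immediate family member). But applying paragraph (n): (n) applies — the café is classified under the construction sector. (c) is therefore removed.
Exception (d) does not apply: the coverage ratio is 93%, not less than 92%.
No exception is made out. Esme's café falls within the general rule.

Yes — Esme's café must provide paid sick leave.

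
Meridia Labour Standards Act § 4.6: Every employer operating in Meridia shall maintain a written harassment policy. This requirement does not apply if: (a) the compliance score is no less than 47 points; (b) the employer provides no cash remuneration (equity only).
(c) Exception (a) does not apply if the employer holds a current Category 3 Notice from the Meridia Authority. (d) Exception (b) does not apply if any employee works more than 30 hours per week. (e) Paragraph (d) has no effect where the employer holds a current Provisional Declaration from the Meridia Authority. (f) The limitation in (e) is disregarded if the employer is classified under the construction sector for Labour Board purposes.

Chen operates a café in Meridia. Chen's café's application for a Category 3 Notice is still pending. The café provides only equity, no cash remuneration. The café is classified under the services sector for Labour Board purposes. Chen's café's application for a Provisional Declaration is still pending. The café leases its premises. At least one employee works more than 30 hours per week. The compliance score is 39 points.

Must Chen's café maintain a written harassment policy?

Exception (a) does not apply: the compliance score is 39 points, short of 47 points.
Exception (b): remuneration is equity-only — every condition holds. Turning to paragraphs (d)–(f): (d) operates against (b): at least one employee exceeds 30 hours/week. (e), which would lift (d), is inapplicable — there is no Provisional Declaration in force. (b) is therefore removed.
No exception applies. The general rule governs.

Yes — Chen's café must maintain a written harassment policy.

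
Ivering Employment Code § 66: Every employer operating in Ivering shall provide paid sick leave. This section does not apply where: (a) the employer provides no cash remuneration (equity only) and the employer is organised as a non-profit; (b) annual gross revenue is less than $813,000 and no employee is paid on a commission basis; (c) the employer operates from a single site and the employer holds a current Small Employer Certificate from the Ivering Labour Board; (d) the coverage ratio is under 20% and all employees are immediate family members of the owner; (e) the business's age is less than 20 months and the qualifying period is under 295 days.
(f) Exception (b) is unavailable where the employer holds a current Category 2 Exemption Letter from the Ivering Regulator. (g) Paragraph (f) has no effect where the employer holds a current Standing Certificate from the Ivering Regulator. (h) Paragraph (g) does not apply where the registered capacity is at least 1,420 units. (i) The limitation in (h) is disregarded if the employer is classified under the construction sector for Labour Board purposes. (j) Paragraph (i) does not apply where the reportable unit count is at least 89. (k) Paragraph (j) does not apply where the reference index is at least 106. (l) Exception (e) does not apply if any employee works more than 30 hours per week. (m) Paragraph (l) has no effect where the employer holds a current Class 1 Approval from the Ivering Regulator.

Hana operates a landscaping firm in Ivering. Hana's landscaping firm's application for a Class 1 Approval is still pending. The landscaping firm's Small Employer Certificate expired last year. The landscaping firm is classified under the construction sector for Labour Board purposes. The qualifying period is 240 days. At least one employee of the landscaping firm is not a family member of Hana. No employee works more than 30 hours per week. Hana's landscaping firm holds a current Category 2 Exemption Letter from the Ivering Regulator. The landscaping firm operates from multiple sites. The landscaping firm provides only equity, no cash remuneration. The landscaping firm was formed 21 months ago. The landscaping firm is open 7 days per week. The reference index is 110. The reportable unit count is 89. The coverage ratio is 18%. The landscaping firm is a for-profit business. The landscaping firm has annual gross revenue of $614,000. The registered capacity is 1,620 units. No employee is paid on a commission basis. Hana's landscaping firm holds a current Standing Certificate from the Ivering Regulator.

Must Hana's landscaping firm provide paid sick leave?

No — exception (b) applies; Hana's landscaping firm is not required to provide paid sick leave.

Exception (a) requires that the employer is organised as a non-profit; but the employer is for-profit, so (a) is unavailable.
Exception (b): annual gross revenue is $614,000, less than the $813,000 limit; no employee is paid on commission — every condition holds. Considering the limiting provisions: (f) would limit (b) — a current Category 2 Exemption Letter is held — but (g) sets (f) aside: (g) operates — a current Standing Certificate is held. (h) would limit (g) — the registered capacity is 1,620 units, meeting the 1,420 units threshold — but (i) sets (h) aside: (i) operates — the landscaping firm is classified under the construction sector. (j) applies (the reportable unit count is 89, meeting the 89 threshold), but is set aside by (k): (k) operates against (j): the reference index is 110, meeting the 106 threshold. So (b) applies.
Exception (c) fails — the employer operates from multiple sites.
Exception (d) does not apply: at least one employee is not a family member.
Exception (e) fails — the business's age is 21 months, not less than 20 months.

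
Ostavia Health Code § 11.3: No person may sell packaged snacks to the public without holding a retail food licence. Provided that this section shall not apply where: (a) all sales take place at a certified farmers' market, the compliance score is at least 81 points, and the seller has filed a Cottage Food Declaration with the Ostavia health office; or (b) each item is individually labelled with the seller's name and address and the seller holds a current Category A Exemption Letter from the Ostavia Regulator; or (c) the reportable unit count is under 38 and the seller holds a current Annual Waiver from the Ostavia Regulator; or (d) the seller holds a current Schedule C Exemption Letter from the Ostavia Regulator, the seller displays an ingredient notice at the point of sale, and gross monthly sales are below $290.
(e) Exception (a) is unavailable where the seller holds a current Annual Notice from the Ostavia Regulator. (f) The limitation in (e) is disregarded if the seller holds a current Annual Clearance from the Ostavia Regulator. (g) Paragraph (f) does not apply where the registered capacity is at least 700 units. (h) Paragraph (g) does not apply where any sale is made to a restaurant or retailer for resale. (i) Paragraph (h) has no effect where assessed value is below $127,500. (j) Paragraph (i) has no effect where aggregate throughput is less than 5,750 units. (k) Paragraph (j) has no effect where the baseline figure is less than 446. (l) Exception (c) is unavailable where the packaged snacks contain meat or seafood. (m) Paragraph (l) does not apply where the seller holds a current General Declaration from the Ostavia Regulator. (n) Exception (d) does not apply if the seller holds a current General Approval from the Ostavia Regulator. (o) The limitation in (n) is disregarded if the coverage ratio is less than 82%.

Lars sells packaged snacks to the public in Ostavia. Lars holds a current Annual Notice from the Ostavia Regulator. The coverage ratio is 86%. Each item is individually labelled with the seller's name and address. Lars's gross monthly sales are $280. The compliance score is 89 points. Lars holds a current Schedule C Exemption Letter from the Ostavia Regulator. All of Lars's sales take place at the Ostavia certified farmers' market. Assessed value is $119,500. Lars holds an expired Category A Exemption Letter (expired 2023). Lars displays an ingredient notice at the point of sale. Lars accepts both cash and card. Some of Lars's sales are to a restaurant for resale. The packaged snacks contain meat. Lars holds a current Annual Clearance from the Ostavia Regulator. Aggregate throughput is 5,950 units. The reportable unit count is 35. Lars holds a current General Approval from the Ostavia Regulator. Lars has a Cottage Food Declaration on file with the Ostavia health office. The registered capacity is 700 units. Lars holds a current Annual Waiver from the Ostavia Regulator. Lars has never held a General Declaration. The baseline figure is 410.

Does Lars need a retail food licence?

Yes — Lars must hold a retail food licence.

All of (a)'s requirements are met (all sales are at a certified farmers' market; the compliance score is 89 points, meeting the 81 points threshold; a Cottage Food Declaration is on file). But applying paragraphs (e)–(k): (e) is engaged — a current Annual Notice is held. (f) would limit (e) — a current Annual Clearance is held — but (g) sets (f) aside: (g) operates against (f): the registered capacity is 700 units, meeting the 700 units threshold. (h) is engaged (some sales are to a restaurant for resale), but is set aside by (i): (i) is triggered — assessed value is $119,500, below the $127,500 limit. (j), which would lift (i), is not engaged — aggregate throughput is 5,950 units, not less than 5,750 units. Exception (a) does not apply.
Exception (b) does not apply: there is no Category A Exemption Letter in force.
Exception (c)'s conditions are all satisfied: the reportable unit count is 35, under the 38 limit; a current Annual Waiver is held. But applying paragraphs (l)–(m): (l) is triggered — the packaged snacks contain meat. (m), which would lift (l), is inapplicable — the General Declaration is not current. So (c) is unavailable.
Exception (d)'s conditions are all satisfied: a current Schedule C Exemption Letter is held; an ingredient notice is displayed; gross monthly sales are $280, below the $290 limit. However, paragraphs (n)–(o) must be considered: (n) operates against (d): a current General Approval is held. (o), which would lift (n), is not engaged — the coverage ratio is 86%, not less than 82%. (d) is therefore removed.
None of the exceptions is available; § 11.3 applies in full.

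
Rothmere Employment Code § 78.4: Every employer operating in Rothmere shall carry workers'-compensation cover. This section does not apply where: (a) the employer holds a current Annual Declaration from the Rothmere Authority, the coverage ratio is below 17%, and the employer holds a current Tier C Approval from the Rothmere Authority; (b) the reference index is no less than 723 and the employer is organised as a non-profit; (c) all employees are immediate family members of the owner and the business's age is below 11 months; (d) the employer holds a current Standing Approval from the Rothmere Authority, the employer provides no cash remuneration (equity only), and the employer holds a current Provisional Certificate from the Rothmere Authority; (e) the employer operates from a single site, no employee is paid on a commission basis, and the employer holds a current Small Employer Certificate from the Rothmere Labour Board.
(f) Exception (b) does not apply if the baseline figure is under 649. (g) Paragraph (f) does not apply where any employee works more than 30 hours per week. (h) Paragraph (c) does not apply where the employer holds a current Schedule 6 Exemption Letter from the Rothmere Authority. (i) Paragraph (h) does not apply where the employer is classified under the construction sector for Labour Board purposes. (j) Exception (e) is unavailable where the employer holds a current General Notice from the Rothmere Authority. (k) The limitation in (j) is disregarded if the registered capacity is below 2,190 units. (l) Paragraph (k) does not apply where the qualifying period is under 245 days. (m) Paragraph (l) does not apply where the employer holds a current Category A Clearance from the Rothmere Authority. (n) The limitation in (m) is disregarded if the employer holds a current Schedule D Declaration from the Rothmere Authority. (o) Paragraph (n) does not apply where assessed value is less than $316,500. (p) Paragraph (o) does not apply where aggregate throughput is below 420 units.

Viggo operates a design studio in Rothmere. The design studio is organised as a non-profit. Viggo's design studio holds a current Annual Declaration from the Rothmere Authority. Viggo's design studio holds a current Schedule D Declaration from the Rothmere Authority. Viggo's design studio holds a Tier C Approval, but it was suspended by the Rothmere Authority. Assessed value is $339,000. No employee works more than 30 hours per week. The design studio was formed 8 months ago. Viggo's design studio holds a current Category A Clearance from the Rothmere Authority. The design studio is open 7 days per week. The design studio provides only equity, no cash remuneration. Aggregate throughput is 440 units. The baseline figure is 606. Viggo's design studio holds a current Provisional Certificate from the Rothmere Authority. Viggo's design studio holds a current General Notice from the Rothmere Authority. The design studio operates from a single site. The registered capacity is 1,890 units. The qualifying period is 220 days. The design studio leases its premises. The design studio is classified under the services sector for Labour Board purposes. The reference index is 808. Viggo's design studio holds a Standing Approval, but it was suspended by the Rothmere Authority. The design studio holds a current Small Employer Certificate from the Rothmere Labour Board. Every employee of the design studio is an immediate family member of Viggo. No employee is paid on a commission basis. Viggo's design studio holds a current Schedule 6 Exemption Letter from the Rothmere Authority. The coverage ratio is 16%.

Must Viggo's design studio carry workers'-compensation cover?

Exception (a) requires that the employer holds a current Tier C Approval from the Rothmere Authority; but there is no Tier C Approval in force, so (a) is unavailable.
Exception (b): the reference index is 808, meeting the 723 threshold; the employer is a non-profit — every condition holds. Turning to paragraphs (f)–(g): (f) operates against (b): the baseline figure is 606, under the 649 limit. (g) is not engaged (no employee exceeds 30 hours/week), so (f) stands. Exception (b) does not apply.
Exception (c) is satisfied on its face — every employee is an immediate family member; the business's age is 8 months, below the 11 months limit. But: (h) is engaged — a current Schedule 6 Exemption Letter is held. (i), which would lift (h), is inapplicable — the design studio is classified under the services sector. Exception (c) does not apply.
Exception (d) does not apply: there is no Standing Approval in force.
Exception (e)'s conditions are all satisfied: the employer operates from a single site; no employee is paid on commission; a current Small Employer Certificate is held. However, paragraphs (j)–(p) must be considered: (j) applies — a current General Notice is held. (k) would limit (j) — the registered capacity is 1,890 units, below the 2,190 units limit — but (l) sets (k) aside: (l) operates against (k): the qualifying period is 220 days, under the 245 days limit. (m) would limit (l) — a current Category A Clearance is held — but (n) sets (m) aside: (n) operates — a current Schedule D Declaration is held. (o) is not engaged (assessed value is $339,000, not less than $316,500), so (n) stands. Exception (e) does not apply.
No exception displaces § 78.4.

Yes — Viggo's design studio must carry workers'-compensation cover.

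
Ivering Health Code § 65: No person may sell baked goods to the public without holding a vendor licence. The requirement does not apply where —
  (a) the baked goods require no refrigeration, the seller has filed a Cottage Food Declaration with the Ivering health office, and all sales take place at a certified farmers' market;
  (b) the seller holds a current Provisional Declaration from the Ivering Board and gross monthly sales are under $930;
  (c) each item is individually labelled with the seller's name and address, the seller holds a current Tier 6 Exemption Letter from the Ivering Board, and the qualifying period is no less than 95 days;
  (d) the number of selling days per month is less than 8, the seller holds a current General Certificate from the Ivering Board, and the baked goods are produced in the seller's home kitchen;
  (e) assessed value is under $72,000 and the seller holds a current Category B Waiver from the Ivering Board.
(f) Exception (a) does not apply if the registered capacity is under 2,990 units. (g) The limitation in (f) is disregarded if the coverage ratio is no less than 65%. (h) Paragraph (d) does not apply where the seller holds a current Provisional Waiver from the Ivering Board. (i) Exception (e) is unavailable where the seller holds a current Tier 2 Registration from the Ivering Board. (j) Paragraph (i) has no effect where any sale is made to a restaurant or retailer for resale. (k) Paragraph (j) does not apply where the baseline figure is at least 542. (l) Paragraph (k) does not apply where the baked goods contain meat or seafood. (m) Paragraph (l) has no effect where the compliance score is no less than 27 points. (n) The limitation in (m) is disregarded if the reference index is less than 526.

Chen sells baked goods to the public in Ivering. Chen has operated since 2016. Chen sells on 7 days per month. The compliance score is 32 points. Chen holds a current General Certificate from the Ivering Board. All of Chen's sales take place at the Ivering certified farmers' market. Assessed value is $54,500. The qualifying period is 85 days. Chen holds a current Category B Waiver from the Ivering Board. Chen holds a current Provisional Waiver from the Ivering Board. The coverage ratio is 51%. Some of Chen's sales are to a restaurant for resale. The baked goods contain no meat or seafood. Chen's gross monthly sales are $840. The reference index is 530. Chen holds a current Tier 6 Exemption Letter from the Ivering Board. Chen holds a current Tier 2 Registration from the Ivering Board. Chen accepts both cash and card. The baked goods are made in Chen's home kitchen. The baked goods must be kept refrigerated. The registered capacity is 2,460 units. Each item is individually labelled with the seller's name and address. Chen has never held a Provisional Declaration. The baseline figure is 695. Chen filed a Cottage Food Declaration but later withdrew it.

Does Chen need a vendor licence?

Yes — Chen must hold a vendor licence.

Exception (a) fails — the baked goods require refrigeration.
Exception (b) requires that the seller holds a current Provisional Declaration from the Ivering Board; but no current Provisional Declaration is held, so (b) is unavailable.
Exception (c) does not apply: the qualifying period is 85 days, short of 95 days.
All of (d)'s requirements are met (the number of selling days per month is 7, less than the 8 limit; a current General Certificate is held; the baked goods are home-kitchen produced). But applying paragraph (h): (h) operates against (d): a current Provisional Waiver is held. So (d) is unavailable.
Exception (e): assessed value is $54,500, under the $72,000 limit; a current Category B Waiver is held — every condition holds. However, paragraphs (i)–(n) must be considered: (i) operates against (e): a current Tier 2 Registration is held. (j) is engaged (some sales are to a restaurant for resale), but is set aside by (k): (k) applies — the baseline figure is 695, meeting the 542 threshold. (l), which would lift (k), is not triggered — the baked goods contain no meat or seafood. (e) is therefore removed.
None of the exceptions is available; § 65 applies in full.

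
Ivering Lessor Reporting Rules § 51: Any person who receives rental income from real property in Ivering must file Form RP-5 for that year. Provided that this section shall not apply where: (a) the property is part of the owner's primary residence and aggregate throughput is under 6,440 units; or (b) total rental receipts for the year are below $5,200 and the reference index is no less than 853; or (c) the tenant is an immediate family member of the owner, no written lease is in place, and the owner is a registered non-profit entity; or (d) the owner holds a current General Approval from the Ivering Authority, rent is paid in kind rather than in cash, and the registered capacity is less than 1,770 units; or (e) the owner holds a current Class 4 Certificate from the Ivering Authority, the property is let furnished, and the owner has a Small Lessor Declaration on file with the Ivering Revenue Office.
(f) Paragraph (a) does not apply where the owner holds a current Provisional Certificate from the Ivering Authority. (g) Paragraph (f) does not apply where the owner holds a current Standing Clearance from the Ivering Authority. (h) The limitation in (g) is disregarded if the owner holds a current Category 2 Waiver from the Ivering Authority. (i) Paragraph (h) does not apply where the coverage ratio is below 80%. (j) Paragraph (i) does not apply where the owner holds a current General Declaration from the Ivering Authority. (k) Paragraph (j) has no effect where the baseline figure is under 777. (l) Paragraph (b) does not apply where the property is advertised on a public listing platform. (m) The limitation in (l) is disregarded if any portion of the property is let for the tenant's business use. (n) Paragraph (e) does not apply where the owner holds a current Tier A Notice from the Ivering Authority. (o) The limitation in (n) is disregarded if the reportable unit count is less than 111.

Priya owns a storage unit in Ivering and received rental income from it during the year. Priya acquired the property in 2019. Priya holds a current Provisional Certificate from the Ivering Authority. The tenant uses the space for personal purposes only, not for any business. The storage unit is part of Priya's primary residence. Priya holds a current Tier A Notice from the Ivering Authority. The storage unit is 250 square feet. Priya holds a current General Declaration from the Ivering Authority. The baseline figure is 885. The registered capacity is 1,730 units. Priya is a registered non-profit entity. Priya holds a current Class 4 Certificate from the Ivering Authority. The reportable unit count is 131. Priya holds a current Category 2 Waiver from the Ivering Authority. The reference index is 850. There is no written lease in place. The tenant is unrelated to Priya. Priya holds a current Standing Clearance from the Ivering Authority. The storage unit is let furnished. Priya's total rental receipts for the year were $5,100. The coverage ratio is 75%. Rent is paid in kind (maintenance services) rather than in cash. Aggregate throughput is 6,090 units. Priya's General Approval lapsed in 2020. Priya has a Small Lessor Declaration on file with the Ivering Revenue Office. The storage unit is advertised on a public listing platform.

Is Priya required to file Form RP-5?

Exception (a): the storage unit is part of the primary residence; aggregate throughput is 6,090 units, under the 6,440 units limit — every condition holds. But applying paragraphs (f)–(k): (f) applies — a current Provisional Certificate is held. (g) would limit (f) — a current Standing Clearance is held — but (h) sets (g) aside: (h) operates against (g): a current Category 2 Waiver is held. (i) would limit (h) — the coverage ratio is 75%, below the 80% limit — but (j) sets (i) aside: (j) is engaged — a current General Declaration is held. (k), which would lift (j), is inapplicable — the baseline figure is 885, not under 777. So (a) is unavailable.
Exception (b) fails — the reference index is 850, short of 853.
Exception (c) requires that the tenant is an immediate family member of the owner; but the tenant is unrelated to the owner, so (c) is unavailable.
Exception (d) does not apply: no current General Approval is held.
Exception (e) is satisfied on its face — a current Class 4 Certificate is held; the property is let furnished; a Small Lessor Declaration is on file. However, paragraphs (n)–(o) must be considered: (n) applies — a current Tier A Notice is held. (o), which would lift (n), is not triggered — the reportable unit count is 131, not less than 111. (e) is therefore removed.
No exception displaces § 51.

Yes — Priya must file Form RP-5.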